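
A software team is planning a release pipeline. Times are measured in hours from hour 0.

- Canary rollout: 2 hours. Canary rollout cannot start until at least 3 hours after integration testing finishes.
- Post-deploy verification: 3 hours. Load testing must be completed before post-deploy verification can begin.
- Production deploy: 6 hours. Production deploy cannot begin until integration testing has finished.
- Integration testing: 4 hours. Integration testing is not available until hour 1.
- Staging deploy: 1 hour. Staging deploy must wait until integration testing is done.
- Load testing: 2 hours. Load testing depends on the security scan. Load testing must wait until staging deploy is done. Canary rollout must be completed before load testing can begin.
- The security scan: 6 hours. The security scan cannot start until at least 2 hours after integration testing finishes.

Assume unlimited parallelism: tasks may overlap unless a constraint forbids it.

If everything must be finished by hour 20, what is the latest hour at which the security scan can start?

9

Nothing follows post-deploy verification; the deadline of hour 20 is its only limit. It must start by 20 − 3 = hour 17.
Load testing feeds into post-deploy verification (must start by hour 17); so load testing must finish by hour 17 and therefore start by hour 15.
The security scan has to be done before load testing (must start by hour 15). That means finishing by hour 15, i.e. starting by 15 − 6 = hour 9.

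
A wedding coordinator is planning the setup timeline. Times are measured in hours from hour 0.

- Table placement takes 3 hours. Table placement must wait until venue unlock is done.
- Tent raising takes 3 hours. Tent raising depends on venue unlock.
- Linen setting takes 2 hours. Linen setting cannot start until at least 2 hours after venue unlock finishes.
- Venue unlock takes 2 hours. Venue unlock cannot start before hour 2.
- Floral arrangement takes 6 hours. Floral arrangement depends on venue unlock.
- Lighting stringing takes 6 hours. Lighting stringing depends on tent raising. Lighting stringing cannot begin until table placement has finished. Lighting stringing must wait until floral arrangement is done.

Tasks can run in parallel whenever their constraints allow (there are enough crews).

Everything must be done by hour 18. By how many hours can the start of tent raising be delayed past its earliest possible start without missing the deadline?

After its own release at hour 2, venue unlock can start at hour 2 and finishes at hour 4.
Tent raising waits on venue unlock (finishes hour 4), so it starts at hour 4 and finishes at 4 + 3 = hour 7.

Working backward from the deadline:
Lighting stringing has no dependents, so it just needs to finish by hour 18. Starting by 18 − 6 = hour 12 achieves that.
Since lighting stringing (must start by hour 12) depends on it, tent raising must finish by hour 12. Backing off its 3-hour duration gives a latest start of hour 9.
So tent raising can start as early as hour 4 and as late as hour 9, giving 9 − 4 = 5 hours of slack.

5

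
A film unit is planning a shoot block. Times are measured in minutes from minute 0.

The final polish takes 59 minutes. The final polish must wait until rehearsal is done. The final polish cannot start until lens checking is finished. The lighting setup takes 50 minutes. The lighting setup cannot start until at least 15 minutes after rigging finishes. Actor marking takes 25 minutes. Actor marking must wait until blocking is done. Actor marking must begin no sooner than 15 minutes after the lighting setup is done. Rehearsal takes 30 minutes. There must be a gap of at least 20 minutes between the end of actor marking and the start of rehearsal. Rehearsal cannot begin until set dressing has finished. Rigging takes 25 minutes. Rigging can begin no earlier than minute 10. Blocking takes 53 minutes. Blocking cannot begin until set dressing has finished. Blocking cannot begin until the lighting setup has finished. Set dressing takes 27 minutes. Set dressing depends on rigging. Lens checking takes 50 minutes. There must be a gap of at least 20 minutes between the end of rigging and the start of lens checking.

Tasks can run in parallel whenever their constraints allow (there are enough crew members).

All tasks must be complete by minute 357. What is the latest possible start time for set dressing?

143

To finish by minute 357, the final polish (duration 59) must start no later than minute 298.
Rehearsal feeds into the final polish (must start by minute 298); so rehearsal must finish by minute 298 and therefore start by minute 268.
Actor marking must finish before rehearsal (must start by minute 268, minus 20-minute gap → minute 248). With a 25-minute duration, actor marking must start by 248 − 25 = minute 223.
Blocking has to be done before actor marking (must start by minute 223). That means finishing by minute 223, i.e. starting by 223 − 53 = minute 170.
Set dressing feeds blocking (must start by minute 170); rehearsal (must start by minute 268). Taking the minimum, set dressing must finish by minute 170 and start by 170 − 27 = minute 143.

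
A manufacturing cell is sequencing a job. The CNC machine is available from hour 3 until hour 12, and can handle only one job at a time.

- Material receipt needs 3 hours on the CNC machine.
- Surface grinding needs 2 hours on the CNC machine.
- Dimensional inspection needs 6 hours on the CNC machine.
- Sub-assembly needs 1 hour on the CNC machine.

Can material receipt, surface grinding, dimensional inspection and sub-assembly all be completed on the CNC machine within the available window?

The CNC machine window is 12 − 3 = 9 hours.
Running back to back, the jobs need 3 + 2 + 6 + 1 = 12 hours on the CNC machine.
Since 12 > 9, they cannot all fit.

No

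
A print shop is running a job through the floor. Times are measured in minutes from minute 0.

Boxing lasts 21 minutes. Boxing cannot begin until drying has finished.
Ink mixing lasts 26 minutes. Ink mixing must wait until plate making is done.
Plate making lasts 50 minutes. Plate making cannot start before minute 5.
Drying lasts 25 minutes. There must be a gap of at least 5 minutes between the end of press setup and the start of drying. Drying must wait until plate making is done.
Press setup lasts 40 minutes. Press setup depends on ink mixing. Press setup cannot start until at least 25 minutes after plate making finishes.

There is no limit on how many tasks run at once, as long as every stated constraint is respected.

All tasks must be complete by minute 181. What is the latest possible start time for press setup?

To finish by minute 181, boxing (duration 21) must start no later than minute 160.
Drying has to be done before boxing (must start by minute 160). That means finishing by minute 160, i.e. starting by 160 − 25 = minute 135.
Press setup must finish before drying (must start by minute 135, minus 5-minute gap → minute 130). With a 40-minute duration, press setup must start by 130 − 40 = minute 90.

90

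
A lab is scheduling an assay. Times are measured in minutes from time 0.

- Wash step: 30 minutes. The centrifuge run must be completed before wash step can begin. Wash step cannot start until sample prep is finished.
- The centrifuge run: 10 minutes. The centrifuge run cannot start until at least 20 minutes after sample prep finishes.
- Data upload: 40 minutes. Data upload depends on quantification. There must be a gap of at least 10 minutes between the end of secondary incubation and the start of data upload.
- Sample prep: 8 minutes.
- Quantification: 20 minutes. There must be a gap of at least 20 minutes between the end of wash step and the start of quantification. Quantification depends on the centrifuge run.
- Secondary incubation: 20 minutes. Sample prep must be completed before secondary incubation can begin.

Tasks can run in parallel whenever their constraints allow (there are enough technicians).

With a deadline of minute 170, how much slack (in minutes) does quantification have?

22

Nothing blocks sample prep, so it runs from minute 0 to minute 8.
The centrifuge run cannot begin until sample prep (finishes minute 8, plus 20-minute gap → minute 28). It runs from minute 28 to 28 + 10 = minute 38.
Wash step cannot start until the centrifuge run (finishes minute 38); sample prep (finishes minute 8). The controlling bound is minute 38, so wash step finishes at 38 + 30 = minute 68.
Quantification has to wait for wash step (finishes minute 68, plus 20-minute gap → minute 88); the centrifuge run (finishes minute 38). The latest of these is minute 88, so quantification runs minute 88 to 88 + 20 = minute 108.

Working backward from the deadline:
Data upload must finish by minute 170; it takes 40 minutes, so it must start by 170 − 40 = minute 130.
Since data upload (must start by minute 130) depends on it, quantification must finish by minute 130. Backing off its 20-minute duration gives a latest start of minute 110.
So quantification can start as early as minute 88 and as late as minute 110, giving 110 − 88 = 22 minutes of slack.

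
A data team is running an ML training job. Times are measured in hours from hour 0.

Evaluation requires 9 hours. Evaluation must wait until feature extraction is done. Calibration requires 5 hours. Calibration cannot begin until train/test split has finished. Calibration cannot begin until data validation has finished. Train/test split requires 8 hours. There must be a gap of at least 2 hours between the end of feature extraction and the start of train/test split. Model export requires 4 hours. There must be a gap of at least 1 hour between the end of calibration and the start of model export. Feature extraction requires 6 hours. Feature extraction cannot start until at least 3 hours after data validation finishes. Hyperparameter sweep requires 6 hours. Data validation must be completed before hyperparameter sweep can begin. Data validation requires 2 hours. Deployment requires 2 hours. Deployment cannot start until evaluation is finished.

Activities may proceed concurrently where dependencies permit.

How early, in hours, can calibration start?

Data validation can start immediately at hour 0; it finishes at hour 2.
After data validation (finishes hour 2, plus 3-hour gap → hour 5), feature extraction can start at hour 5 and finishes at hour 11.
Train/test split cannot begin until feature extraction (finishes hour 11, plus 2-hour gap → hour 13). It runs from hour 13 to 13 + 8 = hour 21.
Calibration waits on train/test split (finishes hour 21); data validation (finishes hour 2). The latest of these is hour 21, which is the earliest calibration can start.

21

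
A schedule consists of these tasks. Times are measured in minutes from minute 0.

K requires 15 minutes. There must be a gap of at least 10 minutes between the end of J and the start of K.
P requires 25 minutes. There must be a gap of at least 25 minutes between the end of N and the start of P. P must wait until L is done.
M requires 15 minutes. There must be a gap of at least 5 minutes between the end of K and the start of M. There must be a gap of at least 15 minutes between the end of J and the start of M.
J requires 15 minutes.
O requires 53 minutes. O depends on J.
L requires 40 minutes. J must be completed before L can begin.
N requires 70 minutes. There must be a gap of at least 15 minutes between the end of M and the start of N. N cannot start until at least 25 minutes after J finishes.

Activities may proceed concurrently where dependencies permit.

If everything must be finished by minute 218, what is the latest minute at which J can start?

23

Nothing follows P; the deadline of minute 218 is its only limit. It must start by 218 − 25 = minute 193.
N must finish before P (must start by minute 193, minus 25-minute gap → minute 168). With a 70-minute duration, N must start by 168 − 70 = minute 98.
M must finish before N (must start by minute 98, minus 15-minute gap → minute 83). With a 15-minute duration, M must start by 83 − 15 = minute 68.
K must finish before M (must start by minute 68, minus 5-minute gap → minute 63). With a 15-minute duration, K must start by 63 − 15 = minute 48.
L must finish before P (must start by minute 193). With a 40-minute duration, L must start by 193 − 40 = minute 153.
O has no dependents, so it just needs to finish by minute 218. Starting by 218 − 53 = minute 165 achieves that.
For J: K (must start by minute 48, minus 10-minute gap → minute 38); L (must start by minute 153); M (must start by minute 68, minus 15-minute gap → minute 53); N (must start by minute 98, minus 25-minute gap → minute 73); O (must start by minute 165). The most restrictive is minute 38; with a 15-minute duration, J must start by minute 23.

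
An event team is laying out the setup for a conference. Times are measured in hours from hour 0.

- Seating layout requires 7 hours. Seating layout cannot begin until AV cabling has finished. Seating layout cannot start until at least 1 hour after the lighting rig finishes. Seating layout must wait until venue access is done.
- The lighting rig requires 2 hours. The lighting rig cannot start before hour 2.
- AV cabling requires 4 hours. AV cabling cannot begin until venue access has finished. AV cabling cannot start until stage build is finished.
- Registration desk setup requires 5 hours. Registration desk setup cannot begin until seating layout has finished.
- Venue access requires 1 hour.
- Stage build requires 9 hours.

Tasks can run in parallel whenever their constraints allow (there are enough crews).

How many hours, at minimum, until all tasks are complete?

25

The lighting rig cannot begin until its own release at hour 2. It runs from hour 2 to 2 + 2 = hour 4.
Stage build can start immediately at hour 0; it finishes at hour 9.
Venue access has no prerequisites, so it starts at hour 0 and finishes at hour 1.
AV cabling cannot start until venue access (finishes hour 1); stage build (finishes hour 9). The controlling bound is hour 9, so AV cabling finishes at 9 + 4 = hour 13.
Seating layout needs all of AV cabling (finishes hour 13); the lighting rig (finishes hour 4, plus 1-hour gap → hour 5); venue access (finishes hour 1). That puts its earliest start at hour 13; it finishes at 13 + 7 = hour 20.
After seating layout (finishes hour 20), registration desk setup can start at hour 20 and finishes at hour 25.
All tasks are finished once the last one completes. Finish times: Venue access at 1, Stage build at 9, The lighting rig at 4, AV cabling at 13, Seating layout at 20, Registration desk setup at 25. The latest is hour 25.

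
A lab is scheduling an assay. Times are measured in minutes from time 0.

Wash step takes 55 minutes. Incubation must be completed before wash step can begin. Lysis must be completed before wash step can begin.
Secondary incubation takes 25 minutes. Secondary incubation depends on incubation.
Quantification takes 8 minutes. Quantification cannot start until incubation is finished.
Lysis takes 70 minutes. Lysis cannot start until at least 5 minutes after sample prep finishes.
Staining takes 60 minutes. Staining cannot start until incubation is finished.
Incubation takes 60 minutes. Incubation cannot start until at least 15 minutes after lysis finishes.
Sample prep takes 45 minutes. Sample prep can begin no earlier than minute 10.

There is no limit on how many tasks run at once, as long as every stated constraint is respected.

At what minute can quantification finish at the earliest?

213

After its own release at minute 10, sample prep can start at minute 10 and finishes at minute 55.
Lysis waits on sample prep (finishes minute 55, plus 5-minute gap → minute 60), so it starts at minute 60 and finishes at 60 + 70 = minute 130.
Incubation cannot begin until lysis (finishes minute 130, plus 15-minute gap → minute 145). It runs from minute 145 to 145 + 60 = minute 205.
Quantification waits on incubation (finishes minute 205), so it starts at minute 205 and finishes at 205 + 8 = minute 213.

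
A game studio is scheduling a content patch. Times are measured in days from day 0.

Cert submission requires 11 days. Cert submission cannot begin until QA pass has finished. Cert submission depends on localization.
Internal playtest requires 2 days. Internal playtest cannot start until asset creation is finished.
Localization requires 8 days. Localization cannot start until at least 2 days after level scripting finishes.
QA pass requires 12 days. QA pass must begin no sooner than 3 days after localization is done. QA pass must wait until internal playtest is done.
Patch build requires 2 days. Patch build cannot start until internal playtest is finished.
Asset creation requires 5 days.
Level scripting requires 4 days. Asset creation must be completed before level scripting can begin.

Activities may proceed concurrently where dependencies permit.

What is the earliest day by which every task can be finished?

45

Nothing blocks asset creation, so it runs from day 0 to day 5.
Internal playtest cannot begin until asset creation (finishes day 5). It runs from day 5 to 5 + 2 = day 7.
Patch build waits on internal playtest (finishes day 7), so it starts at day 7 and finishes at 7 + 2 = day 9.
Level scripting cannot begin until asset creation (finishes day 5). It runs from day 5 to 5 + 4 = day 9.
Localization waits on level scripting (finishes day 9, plus 2-day gap → day 11), so it starts at day 11 and finishes at 11 + 8 = day 19.
QA pass has to wait for localization (finishes day 19, plus 3-day gap → day 22); internal playtest (finishes day 7). The latest of these is day 22, so QA pass runs day 22 to 22 + 12 = day 34.
For cert submission: QA pass (finishes day 34); localization (finishes day 19). Taking the maximum gives a start of day 34, and it finishes at 34 + 11 = day 45.
All tasks are finished once the last one completes. Finish times: Asset creation at 5, Level scripting at 9, Internal playtest at 7, Localization at 19, QA pass at 34, Cert submission at 45, Patch build at 9. The latest is day 45.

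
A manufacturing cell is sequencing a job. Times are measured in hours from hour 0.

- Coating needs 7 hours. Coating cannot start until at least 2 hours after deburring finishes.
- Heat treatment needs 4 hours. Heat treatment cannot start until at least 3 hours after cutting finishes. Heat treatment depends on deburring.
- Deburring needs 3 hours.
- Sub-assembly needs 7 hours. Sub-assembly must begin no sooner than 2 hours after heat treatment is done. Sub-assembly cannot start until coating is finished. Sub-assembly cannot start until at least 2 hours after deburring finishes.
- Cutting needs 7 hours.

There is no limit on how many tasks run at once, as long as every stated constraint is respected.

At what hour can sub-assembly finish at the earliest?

23

Deburring has no prerequisites, so it starts at hour 0 and finishes at hour 3.
Coating waits on deburring (finishes hour 3, plus 2-hour gap → hour 5), so it starts at hour 5 and finishes at 5 + 7 = hour 12.
Cutting has no prerequisites, so it starts at hour 0 and finishes at hour 7.
For heat treatment: cutting (finishes hour 7, plus 3-hour gap → hour 10); deburring (finishes hour 3). Taking the maximum gives a start of hour 10, and it finishes at 10 + 4 = hour 14.
Sub-assembly needs all of heat treatment (finishes hour 14, plus 2-hour gap → hour 16); coating (finishes hour 12); deburring (finishes hour 3, plus 2-hour gap → hour 5). That puts its earliest start at hour 16; it finishes at 16 + 7 = hour 23.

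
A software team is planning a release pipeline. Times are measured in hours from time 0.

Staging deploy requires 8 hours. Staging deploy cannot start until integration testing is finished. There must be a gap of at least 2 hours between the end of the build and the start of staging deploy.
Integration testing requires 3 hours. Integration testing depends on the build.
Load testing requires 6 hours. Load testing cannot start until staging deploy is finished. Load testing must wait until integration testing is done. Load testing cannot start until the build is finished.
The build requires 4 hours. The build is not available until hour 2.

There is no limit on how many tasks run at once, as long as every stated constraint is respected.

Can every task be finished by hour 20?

No

The build cannot begin until its own release at hour 2. It runs from hour 2 to 2 + 4 = hour 6.
After the build (finishes hour 6), integration testing can start at hour 6 and finishes at hour 9.
Staging deploy cannot start until integration testing (finishes hour 9); the build (finishes hour 6, plus 2-hour gap → hour 8). The controlling bound is hour 9, so staging deploy finishes at 9 + 8 = hour 17.
Load testing cannot start until staging deploy (finishes hour 17); integration testing (finishes hour 9); the build (finishes hour 6). The controlling bound is hour 17, so load testing finishes at 17 + 6 = hour 23.
The earliest everything can be done is hour 23, which is after the deadline of 20, so it is not possible.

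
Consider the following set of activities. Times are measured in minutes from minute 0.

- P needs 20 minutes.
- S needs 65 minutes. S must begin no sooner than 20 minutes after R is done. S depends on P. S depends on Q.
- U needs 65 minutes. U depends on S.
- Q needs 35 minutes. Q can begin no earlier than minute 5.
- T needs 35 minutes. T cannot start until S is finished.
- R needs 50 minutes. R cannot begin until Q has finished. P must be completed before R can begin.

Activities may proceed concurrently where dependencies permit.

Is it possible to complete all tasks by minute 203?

Q waits on its own release at minute 5, so it starts at minute 5 and finishes at 5 + 35 = minute 40.
P can start immediately at minute 0; it finishes at minute 20.
R needs all of Q (finishes minute 40); P (finishes minute 20). That puts its earliest start at minute 40; it finishes at 40 + 50 = minute 90.
For S: R (finishes minute 90, plus 20-minute gap → minute 110); P (finishes minute 20); Q (finishes minute 40). Taking the maximum gives a start of minute 110, and it finishes at 110 + 65 = minute 175.
U cannot begin until S (finishes minute 175). It runs from minute 175 to 175 + 65 = minute 240.
T waits on S (finishes minute 175), so it starts at minute 175 and finishes at 175 + 35 = minute 210.
The earliest everything can be done is minute 240, which is after the deadline of 203, so it is not possible.

No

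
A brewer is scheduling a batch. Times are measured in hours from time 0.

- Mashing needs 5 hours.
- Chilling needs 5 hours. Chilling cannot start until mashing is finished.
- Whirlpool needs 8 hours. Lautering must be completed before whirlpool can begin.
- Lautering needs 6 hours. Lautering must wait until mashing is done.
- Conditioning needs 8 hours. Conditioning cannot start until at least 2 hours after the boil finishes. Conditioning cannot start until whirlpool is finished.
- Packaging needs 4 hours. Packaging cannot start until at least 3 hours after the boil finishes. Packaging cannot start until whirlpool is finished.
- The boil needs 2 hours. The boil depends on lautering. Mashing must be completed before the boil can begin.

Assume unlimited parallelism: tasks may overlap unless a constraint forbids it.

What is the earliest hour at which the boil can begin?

Nothing blocks mashing, so it runs from hour 0 to hour 5.
Lautering waits on mashing (finishes hour 5), so it starts at hour 5 and finishes at 5 + 6 = hour 11.
The boil waits on lautering (finishes hour 11); mashing (finishes hour 5). The latest of these is hour 11, which is the earliest the boil can start.

11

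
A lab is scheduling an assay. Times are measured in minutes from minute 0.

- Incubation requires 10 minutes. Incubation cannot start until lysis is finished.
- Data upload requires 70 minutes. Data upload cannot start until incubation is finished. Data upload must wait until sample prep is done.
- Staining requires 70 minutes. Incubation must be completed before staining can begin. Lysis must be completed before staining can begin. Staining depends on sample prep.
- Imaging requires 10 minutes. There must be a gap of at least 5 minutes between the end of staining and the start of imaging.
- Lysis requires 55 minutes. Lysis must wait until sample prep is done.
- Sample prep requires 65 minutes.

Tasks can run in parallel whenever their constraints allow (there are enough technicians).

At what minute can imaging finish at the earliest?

215

Sample prep has no prerequisites, so it starts at minute 0 and finishes at minute 65.
Lysis cannot begin until sample prep (finishes minute 65). It runs from minute 65 to 65 + 55 = minute 120.
After lysis (finishes minute 120), incubation can start at minute 120 and finishes at minute 130.
Staining has to wait for incubation (finishes minute 130); lysis (finishes minute 120); sample prep (finishes minute 65). The latest of these is minute 130, so staining runs minute 130 to 130 + 70 = minute 200.
Imaging cannot begin until staining (finishes minute 200, plus 5-minute gap → minute 205). It runs from minute 205 to 205 + 10 = minute 215.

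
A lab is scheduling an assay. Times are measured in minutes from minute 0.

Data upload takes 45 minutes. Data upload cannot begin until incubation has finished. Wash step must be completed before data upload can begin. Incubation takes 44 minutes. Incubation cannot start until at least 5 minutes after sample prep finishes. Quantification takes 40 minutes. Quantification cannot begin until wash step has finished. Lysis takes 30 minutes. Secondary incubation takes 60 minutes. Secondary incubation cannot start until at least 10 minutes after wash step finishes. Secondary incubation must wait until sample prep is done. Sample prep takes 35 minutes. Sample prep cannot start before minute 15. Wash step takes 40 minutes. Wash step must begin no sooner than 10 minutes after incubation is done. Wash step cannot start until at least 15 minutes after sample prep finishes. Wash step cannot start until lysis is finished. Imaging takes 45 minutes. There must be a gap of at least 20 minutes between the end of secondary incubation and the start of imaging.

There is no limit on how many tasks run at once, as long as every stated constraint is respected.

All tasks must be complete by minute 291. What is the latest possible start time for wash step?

116

Imaging has no dependents, so it just needs to finish by minute 291. Starting by 291 − 45 = minute 246 achieves that.
Secondary incubation must finish before imaging (must start by minute 246, minus 20-minute gap → minute 226). With a 60-minute duration, secondary incubation must start by 226 − 60 = minute 166.
Quantification must finish by minute 291; it takes 40 minutes, so it must start by 291 − 40 = minute 251.
Data upload has no dependents, so it just needs to finish by minute 291. Starting by 291 − 45 = minute 246 achieves that.
For wash step: secondary incubation (must start by minute 166, minus 10-minute gap → minute 156); quantification (must start by minute 251); data upload (must start by minute 246). The most restrictive is minute 156; with a 40-minute duration, wash step must start by minute 116.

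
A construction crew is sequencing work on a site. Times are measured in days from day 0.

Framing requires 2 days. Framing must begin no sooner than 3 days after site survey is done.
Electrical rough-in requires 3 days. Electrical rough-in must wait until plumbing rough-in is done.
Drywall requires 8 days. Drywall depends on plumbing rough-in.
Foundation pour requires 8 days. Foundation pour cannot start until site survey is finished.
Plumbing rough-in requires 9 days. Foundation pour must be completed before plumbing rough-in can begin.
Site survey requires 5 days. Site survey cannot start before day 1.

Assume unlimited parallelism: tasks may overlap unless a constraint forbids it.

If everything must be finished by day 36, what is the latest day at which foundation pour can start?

11

To finish by day 36, electrical rough-in (duration 3) must start no later than day 33.
Nothing follows drywall; the deadline of day 36 is its only limit. It must start by 36 − 8 = day 28.
Plumbing rough-in has several dependents: electrical rough-in (must start by day 33); drywall (must start by day 28). The earliest of those limits is day 28, so plumbing rough-in must start by 28 − 9 = day 19.
Foundation pour feeds into plumbing rough-in (must start by day 19); so foundation pour must finish by day 19 and therefore start by day 11.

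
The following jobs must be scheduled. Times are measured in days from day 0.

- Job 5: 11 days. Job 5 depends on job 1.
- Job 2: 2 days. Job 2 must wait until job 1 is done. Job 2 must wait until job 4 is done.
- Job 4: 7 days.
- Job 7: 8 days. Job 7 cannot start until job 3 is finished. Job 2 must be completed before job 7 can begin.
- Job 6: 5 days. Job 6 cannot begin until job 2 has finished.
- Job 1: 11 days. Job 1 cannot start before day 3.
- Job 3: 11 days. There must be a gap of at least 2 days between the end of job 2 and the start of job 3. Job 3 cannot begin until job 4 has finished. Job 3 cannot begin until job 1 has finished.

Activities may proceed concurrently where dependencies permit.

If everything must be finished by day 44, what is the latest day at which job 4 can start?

Job 7 has no dependents, so it just needs to finish by day 44. Starting by 44 − 8 = day 36 achieves that.
Job 3 has to be done before job 7 (must start by day 36). That means finishing by day 36, i.e. starting by 36 − 11 = day 25.
Nothing follows job 6; the deadline of day 44 is its only limit. It must start by 44 − 5 = day 39.
Job 2 must finish in time for job 3 (must start by day 25, minus 2-day gap → day 23); job 6 (must start by day 39); job 7 (must start by day 36). The tightest is day 23, so job 2 must start by 23 − 2 = day 21.
Job 4 must finish in time for job 2 (must start by day 21); job 3 (must start by day 25). The tightest is day 21, so job 4 must start by 21 − 7 = day 14.

14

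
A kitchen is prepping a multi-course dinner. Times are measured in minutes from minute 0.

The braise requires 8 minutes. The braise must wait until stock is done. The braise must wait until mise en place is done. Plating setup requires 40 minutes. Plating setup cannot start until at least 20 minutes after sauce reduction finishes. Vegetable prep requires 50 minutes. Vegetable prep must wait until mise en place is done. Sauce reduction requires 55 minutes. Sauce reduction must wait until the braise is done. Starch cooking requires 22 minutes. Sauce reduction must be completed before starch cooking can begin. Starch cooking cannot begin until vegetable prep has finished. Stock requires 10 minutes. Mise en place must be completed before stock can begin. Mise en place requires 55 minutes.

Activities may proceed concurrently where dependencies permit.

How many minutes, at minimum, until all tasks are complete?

188

Mise en place can start immediately at minute 0; it finishes at minute 55.
Vegetable prep cannot begin until mise en place (finishes minute 55). It runs from minute 55 to 55 + 50 = minute 105.
Stock waits on mise en place (finishes minute 55), so it starts at minute 55 and finishes at 55 + 10 = minute 65.
For the braise: stock (finishes minute 65); mise en place (finishes minute 55). Taking the maximum gives a start of minute 65, and it finishes at 65 + 8 = minute 73.
After the braise (finishes minute 73), sauce reduction can start at minute 73 and finishes at minute 128.
After sauce reduction (finishes minute 128, plus 20-minute gap → minute 148), plating setup can start at minute 148 and finishes at minute 188.
For starch cooking: sauce reduction (finishes minute 128); vegetable prep (finishes minute 105). Taking the maximum gives a start of minute 128, and it finishes at 128 + 22 = minute 150.
All tasks are finished once the last one completes. Finish times: Mise en place at 55, Stock at 65, The braise at 73, Vegetable prep at 105, Sauce reduction at 128, Starch cooking at 150, Plating setup at 188. The latest is minute 188.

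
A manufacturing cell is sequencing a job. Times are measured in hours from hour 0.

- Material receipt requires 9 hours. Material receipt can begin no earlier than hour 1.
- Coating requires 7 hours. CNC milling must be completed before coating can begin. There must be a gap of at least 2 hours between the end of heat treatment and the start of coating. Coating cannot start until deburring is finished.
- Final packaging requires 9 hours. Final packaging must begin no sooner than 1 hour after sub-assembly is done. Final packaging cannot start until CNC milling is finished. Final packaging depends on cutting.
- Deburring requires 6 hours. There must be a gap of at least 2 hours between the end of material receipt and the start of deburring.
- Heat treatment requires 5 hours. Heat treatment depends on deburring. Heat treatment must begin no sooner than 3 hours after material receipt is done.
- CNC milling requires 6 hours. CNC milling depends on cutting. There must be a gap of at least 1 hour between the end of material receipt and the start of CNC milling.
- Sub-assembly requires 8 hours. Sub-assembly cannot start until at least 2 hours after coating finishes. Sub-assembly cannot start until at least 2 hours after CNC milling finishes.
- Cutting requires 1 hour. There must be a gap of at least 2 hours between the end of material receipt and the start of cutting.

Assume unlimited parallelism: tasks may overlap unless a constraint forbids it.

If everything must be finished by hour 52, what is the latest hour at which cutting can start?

18

Final packaging must finish by hour 52; it takes 9 hours, so it must start by 52 − 9 = hour 43.
Sub-assembly must finish before final packaging (must start by hour 43, minus 1-hour gap → hour 42). With an 8-hour duration, sub-assembly must start by 42 − 8 = hour 34.
Coating must finish before sub-assembly (must start by hour 34, minus 2-hour gap → hour 32). With a 7-hour duration, coating must start by 32 − 7 = hour 25.
CNC milling has several dependents: coating (must start by hour 25); sub-assembly (must start by hour 34, minus 2-hour gap → hour 32); final packaging (must start by hour 43). The earliest of those limits is hour 25, so CNC milling must start by 25 − 6 = hour 19.
For cutting: CNC milling (must start by hour 19); final packaging (must start by hour 43). The most restrictive is hour 19; with a 1-hour duration, cutting must start by hour 18.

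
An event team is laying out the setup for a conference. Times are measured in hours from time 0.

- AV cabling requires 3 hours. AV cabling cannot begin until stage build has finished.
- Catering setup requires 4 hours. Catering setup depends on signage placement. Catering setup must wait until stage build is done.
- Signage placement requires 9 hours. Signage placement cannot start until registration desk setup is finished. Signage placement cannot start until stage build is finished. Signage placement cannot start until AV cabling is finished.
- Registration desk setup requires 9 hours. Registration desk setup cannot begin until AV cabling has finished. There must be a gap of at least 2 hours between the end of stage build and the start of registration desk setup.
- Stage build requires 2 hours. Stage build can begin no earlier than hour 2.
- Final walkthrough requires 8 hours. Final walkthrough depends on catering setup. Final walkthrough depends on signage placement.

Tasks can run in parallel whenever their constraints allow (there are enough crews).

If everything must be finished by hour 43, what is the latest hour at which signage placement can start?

Final walkthrough has no dependents, so it just needs to finish by hour 43. Starting by 43 − 8 = hour 35 achieves that.
Catering setup has to be done before final walkthrough (must start by hour 35). That means finishing by hour 35, i.e. starting by 35 − 4 = hour 31.
For signage placement: catering setup (must start by hour 31); final walkthrough (must start by hour 35). The most restrictive is hour 31; with a 9-hour duration, signage placement must start by hour 22.

22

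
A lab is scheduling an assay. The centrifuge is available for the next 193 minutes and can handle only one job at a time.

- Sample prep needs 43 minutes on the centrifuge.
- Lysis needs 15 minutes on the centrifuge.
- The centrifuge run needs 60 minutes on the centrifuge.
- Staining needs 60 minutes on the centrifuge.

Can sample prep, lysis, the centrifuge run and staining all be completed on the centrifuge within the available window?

Running back to back, the jobs need 43 + 15 + 60 + 60 = 178 minutes on the centrifuge.
Since 178 ≤ 193, they fit within the window.

Yes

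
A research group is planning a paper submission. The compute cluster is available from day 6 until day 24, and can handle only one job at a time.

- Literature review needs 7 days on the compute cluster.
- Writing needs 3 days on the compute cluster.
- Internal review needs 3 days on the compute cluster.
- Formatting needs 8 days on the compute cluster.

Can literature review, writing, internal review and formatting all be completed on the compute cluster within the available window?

The compute cluster window is 24 − 6 = 18 days.
Running back to back, the jobs need 7 + 3 + 3 + 8 = 21 days on the compute cluster.
Since 21 > 18, they cannot all fit.

No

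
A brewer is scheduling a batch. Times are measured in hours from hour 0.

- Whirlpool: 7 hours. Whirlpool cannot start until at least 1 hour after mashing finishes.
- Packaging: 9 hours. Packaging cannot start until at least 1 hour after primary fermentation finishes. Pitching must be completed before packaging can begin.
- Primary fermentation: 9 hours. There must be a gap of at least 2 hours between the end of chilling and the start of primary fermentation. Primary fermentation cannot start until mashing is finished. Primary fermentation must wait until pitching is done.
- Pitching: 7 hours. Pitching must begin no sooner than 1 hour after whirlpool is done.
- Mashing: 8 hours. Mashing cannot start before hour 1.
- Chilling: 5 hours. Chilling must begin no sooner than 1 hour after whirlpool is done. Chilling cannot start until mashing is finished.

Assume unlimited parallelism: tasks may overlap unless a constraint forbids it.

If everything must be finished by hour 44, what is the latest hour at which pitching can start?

Packaging has no dependents, so it just needs to finish by hour 44. Starting by 44 − 9 = hour 35 achieves that.
Primary fermentation has to be done before packaging (must start by hour 35, minus 1-hour gap → hour 34). That means finishing by hour 34, i.e. starting by 34 − 9 = hour 25.
Pitching must finish in time for primary fermentation (must start by hour 25); packaging (must start by hour 35). The tightest is hour 25, so pitching must start by 25 − 7 = hour 18.

18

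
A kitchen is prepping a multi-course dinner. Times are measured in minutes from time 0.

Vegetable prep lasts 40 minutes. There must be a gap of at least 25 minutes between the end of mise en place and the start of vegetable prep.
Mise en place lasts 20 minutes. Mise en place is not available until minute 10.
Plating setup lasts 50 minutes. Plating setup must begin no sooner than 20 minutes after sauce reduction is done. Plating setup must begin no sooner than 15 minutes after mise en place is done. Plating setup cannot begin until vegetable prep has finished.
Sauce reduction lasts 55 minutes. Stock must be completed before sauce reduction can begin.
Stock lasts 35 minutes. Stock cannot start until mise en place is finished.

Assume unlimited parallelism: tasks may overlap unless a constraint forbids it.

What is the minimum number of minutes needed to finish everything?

190

Mise en place waits on its own release at minute 10, so it starts at minute 10 and finishes at 10 + 20 = minute 30.
Vegetable prep cannot begin until mise en place (finishes minute 30, plus 25-minute gap → minute 55). It runs from minute 55 to 55 + 40 = minute 95.
Stock cannot begin until mise en place (finishes minute 30). It runs from minute 30 to 30 + 35 = minute 65.
Sauce reduction waits on stock (finishes minute 65), so it starts at minute 65 and finishes at 65 + 55 = minute 120.
For plating setup: sauce reduction (finishes minute 120, plus 20-minute gap → minute 140); mise en place (finishes minute 30, plus 15-minute gap → minute 45); vegetable prep (finishes minute 95). Taking the maximum gives a start of minute 140, and it finishes at 140 + 50 = minute 190.
All tasks are finished once the last one completes. Finish times: Mise en place at 30, Stock at 65, Vegetable prep at 95, Sauce reduction at 120, Plating setup at 190. The latest is minute 190.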